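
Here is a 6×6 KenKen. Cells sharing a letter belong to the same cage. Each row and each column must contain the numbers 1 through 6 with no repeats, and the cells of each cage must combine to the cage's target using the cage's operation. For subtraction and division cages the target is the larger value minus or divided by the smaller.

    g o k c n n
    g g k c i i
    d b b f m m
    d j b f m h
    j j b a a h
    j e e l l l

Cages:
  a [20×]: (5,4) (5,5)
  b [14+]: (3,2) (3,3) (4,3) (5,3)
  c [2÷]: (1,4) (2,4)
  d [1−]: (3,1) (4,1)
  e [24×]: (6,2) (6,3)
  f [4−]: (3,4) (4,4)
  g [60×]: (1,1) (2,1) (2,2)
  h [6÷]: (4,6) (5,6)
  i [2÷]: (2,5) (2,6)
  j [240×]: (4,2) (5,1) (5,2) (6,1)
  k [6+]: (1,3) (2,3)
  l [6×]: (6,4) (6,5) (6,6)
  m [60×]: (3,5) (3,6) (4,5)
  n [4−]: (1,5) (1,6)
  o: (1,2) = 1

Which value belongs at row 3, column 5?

Cage o is a single given cell, which forces (1,2) = 1.
In row 6, 5 can only go at (6,1), so (6,1) = 5.
Cage g has product 60, leaving (2,2) = 5.
In row 1, 5 can only go at (1,3), so (1,3) = 5.
The two cells of cage k must have sum 6; hence (2,3) = 1.
In row 5, 1 can only go at (5,6), so (5,6) = 1.
Column 6 already has 1, leaving (4,6) = 6.
Cage n needs two cells with difference 4; hence (1,5) = 6.
6 is placed in column 6, which forces (1,6) = 2.
Column 6 already has 2, leaving (6,6) = 3.
Cage i needs two cells with quotient 2, leaving (2,5) = 2.
Column 6 already has 3, which forces (2,6) = 4.
Column 6 already has 4, leaving (3,6) = 5.
Column 5 already has 2; hence (6,5) = 1.
Cage g has product 60; hence (1,1) = 4.
Cage c's pair has quotient 2, leaving (1,4) = 3.
4 is placed in row 2, leaving (2,1) = 3.
Row 2 already has 2, which forces (2,4) = 6.
6 is placed in column 4, leaving (3,4) = 1.
Row 6 now contains 1, leaving (6,4) = 2.
Row 3 now contains 1, which forces (3,1) = 2.
2 is placed in row 3; hence (3,2) = 3.
Row 3 already has 3, which forces (3,5) = 4.
The two cells of cage d must have difference 1; hence (4,1) = 1.
Column 4 now contains 2, which forces (4,4) = 5.
Column 5 now contains 4, which forces (4,5) = 3.
2 is placed in column 1, leaving (5,1) = 6.
5 is placed in column 4, which forces (5,4) = 4.
Column 5 now contains 4, so (5,5) = 5.
4 is placed in row 3, leaving (3,3) = 6.
The 4 cells of cage j must have product 240, leaving (4,2) = 4.
Cage b needs sum 14, which forces (4,3) = 2.
Row 5 already has 4, so (5,2) = 2.
Cage b needs sum 14, leaving (5,3) = 3.
4 is placed in column 2; hence (6,2) = 6.
Column 3 already has 6, so (6,3) = 4.
The full grid is 4 1 5 3 6 2 / 3 5 1 6 2 4 / 2 3 6 1 4 5 / 1 4 2 5 3 6 / 6 2 3 4 5 1 / 5 6 4 2 1 3.

4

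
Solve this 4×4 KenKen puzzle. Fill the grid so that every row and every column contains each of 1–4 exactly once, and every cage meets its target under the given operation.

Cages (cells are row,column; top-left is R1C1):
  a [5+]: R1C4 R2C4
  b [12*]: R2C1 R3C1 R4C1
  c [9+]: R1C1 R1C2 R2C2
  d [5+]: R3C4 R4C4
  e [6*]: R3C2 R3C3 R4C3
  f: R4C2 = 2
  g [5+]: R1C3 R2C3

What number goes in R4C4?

1

Cage f is given, leaving R4C2 = 2.
Cage e has product 6; hence R3C3 = 2.
The only place for 2 in row 2 is R2C4.
Cage a needs two cells with sum 5, so R1C4 = 3.
In row 1, 2 can only go at R1C1, so R1C1 = 2.
Cage c has sum 9, so R1C2 = 4.
4 is placed in row 1, which forces R1C3 = 1.
Cage c has sum 9, leaving R2C2 = 3.
Column 3 now contains 1, leaving R2C3 = 4.
3 is placed in column 2; hence R3C2 = 1.
Row 3 already has 1; hence R3C4 = 4.
Column 3 now contains 1, which forces R4C3 = 3.
Column 4 now contains 4, which forces R4C4 = 1.
Row 2 now contains 4; hence R2C1 = 1.
4 is placed in row 3; hence R3C1 = 3.
Row 4 already has 1; hence R4C1 = 4.
Completed grid: 2 4 1 3 / 1 3 4 2 / 3 1 2 4 / 4 2 3 1.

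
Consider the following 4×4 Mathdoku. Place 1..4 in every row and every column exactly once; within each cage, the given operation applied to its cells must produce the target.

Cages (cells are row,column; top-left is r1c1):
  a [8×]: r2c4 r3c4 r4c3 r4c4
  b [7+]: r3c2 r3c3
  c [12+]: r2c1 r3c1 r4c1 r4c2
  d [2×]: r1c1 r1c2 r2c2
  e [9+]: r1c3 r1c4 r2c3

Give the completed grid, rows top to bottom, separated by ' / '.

1 2 4 3 / 3 1 2 4 / 2 4 3 1 / 4 3 1 2

The 3 cells of cage d must have product 2, which forces r1c1 = 1.
The 3 cells of cage d must have product 2; hence r1c2 = 2.
Cage d has product 2, leaving r2c2 = 1.
The 4 cells of cage a must have product 8, which forces r4c3 = 1.
Cage e has sum 9, which forces r2c3 = 2.
Row 2 now contains 2, leaving r2c4 = 4.
The 4 cells of cage a must have product 8, so r3c4 = 1.
The 4 cells of cage c must have sum 12, so r4c2 = 3.
Column 4 already has 4; hence r4c4 = 2.
Cage e has sum 9; hence r1c3 = 4.
Column 4 already has 4; hence r1c4 = 3.
Row 2 already has 4, which forces r2c1 = 3.
The 4 cells of cage c must have sum 12, so r3c1 = 2.
Column 2 now contains 3, which forces r3c2 = 4.
Cage b needs two cells with sum 7, leaving r3c3 = 3.
Row 4 now contains 2; hence r4c1 = 4.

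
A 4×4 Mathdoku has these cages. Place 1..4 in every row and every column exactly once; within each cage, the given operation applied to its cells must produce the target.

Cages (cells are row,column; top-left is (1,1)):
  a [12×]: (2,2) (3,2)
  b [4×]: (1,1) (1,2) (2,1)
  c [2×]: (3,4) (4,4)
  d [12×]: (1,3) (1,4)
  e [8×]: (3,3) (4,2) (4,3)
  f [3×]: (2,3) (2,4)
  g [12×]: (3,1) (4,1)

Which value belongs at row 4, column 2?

In row 1, 2 can only go at (1,2), so (1,2) = 2.
Cage b has product 4, so (1,1) = 1.
Cage b needs product 4, which forces (2,1) = 2.
In row 2, 4 can only go at (2,2), so (2,2) = 4.
4 is placed in column 2, which forces (3,2) = 3.
4 is placed in column 2, so (4,2) = 1.
Row 4 already has 1, leaving (4,4) = 2.
Row 3 now contains 3, leaving (3,1) = 4.
The 3 cells of cage e must have product 8, which forces (3,3) = 2.
2 is placed in column 4, leaving (3,4) = 1.
The two cells of cage g must have product 12, which forces (4,1) = 3.
Row 4 already has 2, which forces (4,3) = 4.
Column 3 now contains 4, leaving (1,3) = 3.
Cage d's pair has product 12, so (1,4) = 4.
Cage f needs two cells with product 3, leaving (2,3) = 1.
1 is placed in column 4; hence (2,4) = 3.
The full grid is 1 2 3 4 / 2 4 1 3 / 4 3 2 1 / 3 1 4 2.

1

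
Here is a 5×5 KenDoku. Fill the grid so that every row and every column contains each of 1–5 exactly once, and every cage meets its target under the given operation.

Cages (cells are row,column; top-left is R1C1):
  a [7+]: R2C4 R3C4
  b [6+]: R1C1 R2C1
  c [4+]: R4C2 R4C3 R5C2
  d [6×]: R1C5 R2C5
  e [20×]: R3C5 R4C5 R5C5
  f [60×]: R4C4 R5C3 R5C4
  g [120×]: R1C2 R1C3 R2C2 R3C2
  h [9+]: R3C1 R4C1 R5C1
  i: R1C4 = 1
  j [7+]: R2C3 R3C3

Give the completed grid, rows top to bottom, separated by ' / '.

5 4 2 1 3 / 1 3 4 5 2 / 4 5 3 2 1 / 3 2 1 4 5 / 2 1 5 3 4

Cage i is given, leaving R1C4 = 1.
Cage c needs sum 4; hence R4C2 = 2.
Cage c needs sum 4, which forces R4C3 = 1.
Cage c needs sum 4, so R5C2 = 1.
Cage g needs product 120, which forces R1C3 = 2.
Row 1 already has 2, which forces R1C5 = 3.
Column 5 already has 3, so R2C5 = 2.
Cage e has product 20; hence R3C5 = 1.
Cage b's pair has sum 6; hence R1C1 = 5.
Row 1 already has 5, leaving R1C2 = 4.
Cage b's pair has sum 6, so R2C1 = 1.
Row 3 needs a 5, and only R3C2 is open for it.
Column 2 now contains 5, so R2C2 = 3.
Row 2 now contains 3, which forces R2C3 = 4.
Row 2 now contains 4, which forces R2C4 = 5.
4 is placed in column 3, leaving R3C3 = 3.
Column 3 already has 3; hence R5C3 = 5.
Row 5 already has 5; hence R5C5 = 4.
Cage a needs two cells with sum 7, leaving R3C4 = 2.
Cage f needs product 60, leaving R4C4 = 4.
Column 5 already has 4, which forces R4C5 = 5.
Row 5 now contains 4; hence R5C4 = 3.
Row 3 now contains 2; hence R3C1 = 4.
Row 4 already has 4, which forces R4C1 = 3.
3 is placed in row 5; hence R5C1 = 2.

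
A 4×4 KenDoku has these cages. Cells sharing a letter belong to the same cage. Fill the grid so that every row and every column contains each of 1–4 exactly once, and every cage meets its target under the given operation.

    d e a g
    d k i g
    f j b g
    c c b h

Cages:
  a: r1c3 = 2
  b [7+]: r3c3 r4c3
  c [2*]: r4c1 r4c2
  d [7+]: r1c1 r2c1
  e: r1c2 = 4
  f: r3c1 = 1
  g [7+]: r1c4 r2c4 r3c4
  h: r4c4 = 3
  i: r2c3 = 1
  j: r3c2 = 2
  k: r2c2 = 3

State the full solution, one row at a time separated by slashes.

3 4 2 1 / 4 3 1 2 / 1 2 3 4 / 2 1 4 3

Cage e is a single given cell, which forces r1c2 = 4.
Cage a is a single given cell, so r1c3 = 2.
2 is placed in row 1, which forces r1c4 = 1.
K is a freebie, which forces r2c2 = 3.
I is a freebie, which forces r2c3 = 1.
Cage f is a single given cell; hence r3c1 = 1.
Cage j is given, so r3c2 = 2.
Row 3 now contains 2, so r3c4 = 4.
1 is placed in column 1, which forces r4c1 = 2.
Column 2 already has 2, which forces r4c2 = 1.
Cage h is a single given cell, so r4c4 = 3.
Row 1 already has 4; hence r1c1 = 3.
Row 2 already has 3; hence r2c1 = 4.
Column 4 now contains 4, leaving r2c4 = 2.
Row 3 already has 4; hence r3c3 = 3.
3 is placed in row 4, leaving r4c3 = 4.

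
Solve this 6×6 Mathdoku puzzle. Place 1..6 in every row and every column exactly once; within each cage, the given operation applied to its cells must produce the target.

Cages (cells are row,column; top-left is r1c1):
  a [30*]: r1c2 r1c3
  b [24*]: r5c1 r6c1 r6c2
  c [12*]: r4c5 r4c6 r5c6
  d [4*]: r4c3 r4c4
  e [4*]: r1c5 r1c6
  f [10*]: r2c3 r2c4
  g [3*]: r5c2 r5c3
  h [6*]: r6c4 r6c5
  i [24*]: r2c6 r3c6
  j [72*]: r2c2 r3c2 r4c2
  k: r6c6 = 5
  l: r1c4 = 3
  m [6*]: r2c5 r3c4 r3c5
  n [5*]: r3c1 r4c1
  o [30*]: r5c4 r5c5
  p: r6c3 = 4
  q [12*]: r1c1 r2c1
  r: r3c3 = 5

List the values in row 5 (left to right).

4 1 3 6 5 2

Cage l is a single given cell, leaving r1c4 = 3.
R is a freebie, so r3c3 = 5.
Cage p is a single given cell; hence r6c3 = 4.
K is a freebie; hence r6c6 = 5.
Cage a's pair has product 30; hence r1c2 = 5.
5 is placed in column 3; hence r1c3 = 6.
5 is placed in column 3, leaving r2c3 = 2.
Cage f needs two cells with product 10, which forces r2c4 = 5.
Row 3 already has 5, leaving r3c1 = 1.
Row 3 now contains 1, so r3c4 = 2.
The two cells of cage n must have product 5, leaving r4c1 = 5.
4 is placed in column 3, leaving r4c3 = 1.
The two cells of cage d must have product 4, leaving r4c4 = 4.
Column 3 already has 1, so r5c3 = 3.
Column 4 already has 5, so r5c4 = 6.
Row 5 already has 6, which forces r5c5 = 5.
Column 4 now contains 6, so r6c4 = 1.
The 3 cells of cage m must have product 6, leaving r2c5 = 1.
Cage m has product 6, which forces r3c5 = 3.
Row 5 already has 3, which forces r5c2 = 1.
1 is placed in row 5, which forces r5c6 = 2.
Cage h needs two cells with product 6, leaving r6c5 = 6.
Column 5 now contains 1; hence r1c5 = 4.
The two cells of cage e must have product 4; hence r1c6 = 1.
6 is placed in column 5; hence r4c5 = 2.
Cage c needs product 12, so r4c6 = 3.
Row 5 now contains 2, so r5c1 = 4.
Row 1 already has 4, which forces r1c1 = 2.
Cage q's pair has product 12; hence r2c1 = 6.
Cage j has product 72; hence r2c2 = 3.
Row 2 already has 6; hence r2c6 = 4.
Cage j has product 72, which forces r3c2 = 4.
Column 6 already has 4, so r3c6 = 6.
Row 4 already has 3, so r4c2 = 6.
Column 1 now contains 2, leaving r6c1 = 3.
3 is placed in column 2; hence r6c2 = 2.
Completed grid: 2 5 6 3 4 1 / 6 3 2 5 1 4 / 1 4 5 2 3 6 / 5 6 1 4 2 3 / 4 1 3 6 5 2 / 3 2 4 1 6 5.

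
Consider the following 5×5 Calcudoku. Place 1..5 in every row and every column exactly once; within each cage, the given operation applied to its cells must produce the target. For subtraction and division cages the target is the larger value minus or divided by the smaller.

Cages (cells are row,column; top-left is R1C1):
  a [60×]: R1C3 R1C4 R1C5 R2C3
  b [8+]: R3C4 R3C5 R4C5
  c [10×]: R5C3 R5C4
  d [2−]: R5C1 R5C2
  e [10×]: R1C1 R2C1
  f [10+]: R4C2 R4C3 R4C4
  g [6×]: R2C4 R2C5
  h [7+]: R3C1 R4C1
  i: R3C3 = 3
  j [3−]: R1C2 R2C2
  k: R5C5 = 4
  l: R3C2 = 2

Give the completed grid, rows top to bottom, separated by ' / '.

Cage l is given, leaving R3C2 = 2.
I is a freebie, which forces R3C3 = 3.
Cage k is given; hence R5C5 = 4.
The only place for 1 in column 1 is R5C1.
Cage d's pair has difference 2, so R5C2 = 3.
Column 1 needs a 3, and only R4C1 is open for it.
The two cells of cage h must have sum 7; hence R3C1 = 4.
3 is placed in row 4, which forces R4C5 = 2.
Cage g needs two cells with product 6, so R2C4 = 2.
2 is placed in column 5, so R2C5 = 3.
Column 4 already has 2, leaving R5C4 = 5.
The two cells of cage e must have product 10, so R1C1 = 2.
The 4 cells of cage a must have product 60, leaving R1C4 = 3.
Row 2 now contains 2, so R2C1 = 5.
Column 4 now contains 5, so R3C4 = 1.
Cage b needs sum 8, so R3C5 = 5.
Column 4 already has 1; hence R4C4 = 4.
5 is placed in row 5, which forces R5C3 = 2.
Cage a needs product 60, leaving R1C3 = 5.
Column 5 now contains 5, so R1C5 = 1.
Cage a needs product 60, which forces R2C3 = 4.
5 is placed in column 3; hence R4C3 = 1.
Row 1 already has 1, which forces R1C2 = 4.
Row 2 already has 4; hence R2C2 = 1.
Row 4 already has 1, leaving R4C2 = 5.

2 4 5 3 1 / 5 1 4 2 3 / 4 2 3 1 5 / 3 5 1 4 2 / 1 3 2 5 4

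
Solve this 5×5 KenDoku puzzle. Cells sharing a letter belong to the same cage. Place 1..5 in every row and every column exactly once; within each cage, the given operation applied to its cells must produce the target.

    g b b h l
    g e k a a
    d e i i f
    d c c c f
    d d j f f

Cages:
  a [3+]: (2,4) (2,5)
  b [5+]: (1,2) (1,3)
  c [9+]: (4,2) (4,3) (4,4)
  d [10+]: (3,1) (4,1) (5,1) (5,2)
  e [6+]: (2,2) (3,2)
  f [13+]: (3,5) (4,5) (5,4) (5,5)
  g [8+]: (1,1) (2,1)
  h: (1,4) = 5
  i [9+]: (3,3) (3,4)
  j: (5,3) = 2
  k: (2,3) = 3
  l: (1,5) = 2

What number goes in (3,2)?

2

H is a freebie; hence (1,4) = 5.
Cage l is given, so (1,5) = 2.
Cage k is a single given cell; hence (2,3) = 3.
Column 5 already has 2; hence (2,5) = 1.
5 is placed in column 4, leaving (3,4) = 4.
Cage j is a single given cell, which forces (5,3) = 2.
5 is placed in row 1, leaving (1,1) = 3.
3 is placed in row 2, leaving (2,1) = 5.
Row 2 now contains 5; hence (2,2) = 4.
1 is placed in row 2, leaving (2,4) = 2.
Row 3 already has 4; hence (3,3) = 5.
Row 3 now contains 5, which forces (3,5) = 3.
Cage f has sum 13, which forces (5,4) = 1.
Column 2 already has 4, which forces (1,2) = 1.
The two cells of cage b must have sum 5, which forces (1,3) = 4.
Cage e's pair has sum 6, so (3,2) = 2.
Column 2 now contains 2; hence (4,2) = 5.
4 is placed in column 3; hence (4,3) = 1.
Column 4 now contains 1, which forces (4,4) = 3.
Row 4 already has 5, leaving (4,5) = 4.
1 is placed in row 5, which forces (5,1) = 4.
1 is placed in row 5, so (5,2) = 3.
Column 5 already has 4; hence (5,5) = 5.
Row 3 already has 2, which forces (3,1) = 1.
Row 4 now contains 1, so (4,1) = 2.
Filled in: 3 1 4 5 2 / 5 4 3 2 1 / 1 2 5 4 3 / 2 5 1 3 4 / 4 3 2 1 5.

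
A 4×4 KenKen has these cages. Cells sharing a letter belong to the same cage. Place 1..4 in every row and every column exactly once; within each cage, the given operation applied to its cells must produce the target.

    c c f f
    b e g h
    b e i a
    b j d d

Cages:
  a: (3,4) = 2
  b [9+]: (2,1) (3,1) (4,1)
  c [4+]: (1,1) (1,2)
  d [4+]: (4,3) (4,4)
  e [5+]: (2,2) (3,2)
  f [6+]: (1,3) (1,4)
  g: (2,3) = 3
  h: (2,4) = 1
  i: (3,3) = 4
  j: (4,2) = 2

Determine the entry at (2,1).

G is a freebie, leaving (2,3) = 3.
Cage h is a single given cell, which forces (2,4) = 1.
I is a freebie, which forces (3,3) = 4.
Cage a is given; hence (3,4) = 2.
Cage j is a single given cell; hence (4,2) = 2.
Column 3 now contains 3; hence (4,3) = 1.
1 is placed in column 4, leaving (4,4) = 3.
Column 3 already has 4, so (1,3) = 2.
Column 4 now contains 2, so (1,4) = 4.
Cage b needs sum 9, so (2,1) = 2.
2 is placed in column 2, which forces (2,2) = 4.
2 is placed in row 3; hence (3,1) = 3.
Cage e's pair has sum 5, leaving (3,2) = 1.
3 is placed in row 4, leaving (4,1) = 4.
Column 1 already has 3; hence (1,1) = 1.
1 is placed in column 2, leaving (1,2) = 3.
Completed grid: 1 3 2 4 / 2 4 3 1 / 3 1 4 2 / 4 2 1 3.

2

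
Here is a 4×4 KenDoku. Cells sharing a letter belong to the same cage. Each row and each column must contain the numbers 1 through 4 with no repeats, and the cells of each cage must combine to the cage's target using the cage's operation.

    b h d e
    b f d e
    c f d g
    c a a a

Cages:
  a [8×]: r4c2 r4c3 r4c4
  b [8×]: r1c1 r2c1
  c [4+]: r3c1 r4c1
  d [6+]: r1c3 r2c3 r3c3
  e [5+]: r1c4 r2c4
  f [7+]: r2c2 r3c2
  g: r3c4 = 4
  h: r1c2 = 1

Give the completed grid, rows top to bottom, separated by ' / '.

Cage h is given; hence r1c2 = 1.
Cage g is given, which forces r3c4 = 4.
Cage f's pair has sum 7; hence r2c2 = 4.
Row 3 already has 4, leaving r3c2 = 3.
4 is placed in column 2, so r4c2 = 2.
Row 4 now contains 2, leaving r4c4 = 1.
Cage b's pair has product 8, so r1c1 = 4.
Row 2 already has 4, so r2c1 = 2.
Row 2 already has 2, so r2c4 = 3.
Row 3 now contains 3, leaving r3c1 = 1.
Row 3 now contains 1; hence r3c3 = 2.
Row 4 already has 1, which forces r4c1 = 3.
Row 4 already has 1, which forces r4c3 = 4.
Column 3 already has 2, so r1c3 = 3.
3 is placed in column 4; hence r1c4 = 2.
3 is placed in row 2, so r2c3 = 1.

4 1 3 2 / 2 4 1 3 / 1 3 2 4 / 3 2 4 1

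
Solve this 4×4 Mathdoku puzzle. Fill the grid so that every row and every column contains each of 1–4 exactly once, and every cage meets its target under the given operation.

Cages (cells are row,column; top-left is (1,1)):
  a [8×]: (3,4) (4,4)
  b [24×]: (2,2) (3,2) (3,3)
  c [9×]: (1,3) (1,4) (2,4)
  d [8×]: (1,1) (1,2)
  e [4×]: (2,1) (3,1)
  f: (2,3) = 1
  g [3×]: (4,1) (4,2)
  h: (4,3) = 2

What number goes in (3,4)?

2

Cage c has product 9; hence (1,3) = 3.
Cage c needs product 9; hence (1,4) = 1.
F is a freebie, leaving (2,3) = 1.
The 3 cells of cage c must have product 9; hence (2,4) = 3.
Cage h is given, which forces (4,3) = 2.
2 is placed in row 4, leaving (4,4) = 4.
Row 2 already has 1; hence (2,1) = 4.
Cage b needs product 24, leaving (2,2) = 2.
Cage e needs two cells with product 4, leaving (3,1) = 1.
Cage b needs product 24, leaving (3,2) = 3.
Column 3 already has 2; hence (3,3) = 4.
Column 4 already has 4, which forces (3,4) = 2.
Column 1 already has 1; hence (4,1) = 3.
Column 2 already has 3, so (4,2) = 1.
Column 1 already has 4, so (1,1) = 2.
Column 2 already has 2; hence (1,2) = 4.
The full grid is 2 4 3 1 / 4 2 1 3 / 1 3 4 2 / 3 1 2 4.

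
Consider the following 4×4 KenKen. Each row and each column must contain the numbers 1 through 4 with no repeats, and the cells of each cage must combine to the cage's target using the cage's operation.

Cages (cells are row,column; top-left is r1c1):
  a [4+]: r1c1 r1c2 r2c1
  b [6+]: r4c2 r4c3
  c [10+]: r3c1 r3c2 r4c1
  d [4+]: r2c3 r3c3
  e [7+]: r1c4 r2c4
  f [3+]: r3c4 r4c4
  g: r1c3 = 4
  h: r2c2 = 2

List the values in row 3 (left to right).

The 3 cells of cage a must have sum 4, which forces r1c1 = 2.
Cage a needs sum 4, leaving r1c2 = 1.
Cage g is a single given cell, so r1c3 = 4.
Row 1 now contains 4, which forces r1c4 = 3.
Cage a has sum 4, so r2c1 = 1.
H is a freebie, which forces r2c2 = 2.
Row 2 now contains 1; hence r2c3 = 3.
3 is placed in column 4, leaving r2c4 = 4.
Column 1 now contains 2, which forces r3c1 = 4.
Row 3 now contains 4, leaving r3c2 = 3.
Column 3 now contains 3, leaving r3c3 = 1.
Row 3 already has 1, so r3c4 = 2.
4 is placed in column 1; hence r4c1 = 3.
2 is placed in column 2, leaving r4c2 = 4.
Column 3 now contains 4, leaving r4c3 = 2.
Column 4 already has 2, leaving r4c4 = 1.
The full grid is 2 1 4 3 / 1 2 3 4 / 4 3 1 2 / 3 4 2 1.

4 3 1 2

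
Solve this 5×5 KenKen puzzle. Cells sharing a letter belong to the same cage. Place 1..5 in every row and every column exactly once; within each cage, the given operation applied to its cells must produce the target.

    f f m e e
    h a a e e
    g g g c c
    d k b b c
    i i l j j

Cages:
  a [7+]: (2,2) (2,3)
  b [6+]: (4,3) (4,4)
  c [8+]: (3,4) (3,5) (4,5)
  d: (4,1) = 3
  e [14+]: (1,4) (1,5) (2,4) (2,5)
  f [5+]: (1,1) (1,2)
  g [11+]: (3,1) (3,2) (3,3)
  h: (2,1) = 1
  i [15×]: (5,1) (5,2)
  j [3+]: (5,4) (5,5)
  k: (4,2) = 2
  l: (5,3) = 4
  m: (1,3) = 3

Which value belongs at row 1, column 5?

Cage m is a single given cell, leaving (1,3) = 3.
H is a freebie, leaving (2,1) = 1.
D is a freebie, which forces (4,1) = 3.
Cage k is a single given cell, leaving (4,2) = 2.
Column 1 now contains 3, leaving (5,1) = 5.
Row 5 already has 5, which forces (5,2) = 3.
Cage l is a single given cell, leaving (5,3) = 4.
Cage f's pair has sum 5, so (1,1) = 4.
The two cells of cage f must have sum 5, so (1,2) = 1.
The two cells of cage a must have sum 7, leaving (2,2) = 5.
Cage a needs two cells with sum 7, leaving (2,3) = 2.
Column 1 now contains 4, leaving (3,1) = 2.
5 is placed in column 2, which forces (3,2) = 4.
Column 3 now contains 2, so (3,3) = 5.
Column 3 now contains 5; hence (4,3) = 1.
Row 4 already has 1; hence (4,4) = 5.
Row 4 already has 5, which forces (4,5) = 4.
5 is placed in column 4, leaving (1,4) = 2.
Cage e has sum 14, so (1,5) = 5.
The 4 cells of cage e must have sum 14, which forces (2,4) = 4.
4 is placed in column 5; hence (2,5) = 3.
Column 5 already has 3, so (3,5) = 1.
2 is placed in column 4, so (5,4) = 1.
1 is placed in column 5; hence (5,5) = 2.
1 is placed in row 3, which forces (3,4) = 3.
Filled in: 4 1 3 2 5 / 1 5 2 4 3 / 2 4 5 3 1 / 3 2 1 5 4 / 5 3 4 1 2.

5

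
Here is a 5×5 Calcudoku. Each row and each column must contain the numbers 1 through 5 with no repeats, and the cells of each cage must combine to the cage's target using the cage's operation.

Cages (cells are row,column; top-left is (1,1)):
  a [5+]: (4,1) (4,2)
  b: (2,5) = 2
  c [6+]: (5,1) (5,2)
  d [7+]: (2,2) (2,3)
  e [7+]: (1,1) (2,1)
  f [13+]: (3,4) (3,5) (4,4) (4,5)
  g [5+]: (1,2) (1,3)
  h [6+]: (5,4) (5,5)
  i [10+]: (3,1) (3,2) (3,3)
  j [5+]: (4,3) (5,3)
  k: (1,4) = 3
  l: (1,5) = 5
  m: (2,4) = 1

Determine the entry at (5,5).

4

Cage k is a single given cell, which forces (1,4) = 3.
L is a freebie, so (1,5) = 5.
M is a freebie, which forces (2,4) = 1.
Cage b is given, so (2,5) = 2.
The only place for 2 in row 1 is (1,1).
The two cells of cage e must have sum 7, leaving (2,1) = 5.
In row 4, 5 can only go at (4,4), so (4,4) = 5.
Cage f has sum 13, so (3,4) = 4.
Column 4 already has 5; hence (5,4) = 2.
The two cells of cage h must have sum 6; hence (5,5) = 4.
The 3 cells of cage i must have sum 10; hence (3,1) = 3.
3 is placed in row 3, so (3,5) = 1.
1 is placed in column 5, so (4,5) = 3.
Row 5 now contains 4, so (5,1) = 1.
Row 5 already has 2; hence (5,2) = 5.
Row 5 now contains 1; hence (5,3) = 3.
Cage d needs two cells with sum 7, so (2,2) = 3.
Column 3 now contains 3; hence (2,3) = 4.
Column 2 already has 5, leaving (3,2) = 2.
Cage i needs sum 10, which forces (3,3) = 5.
Column 1 now contains 1, which forces (4,1) = 4.
Cage a's pair has sum 5, leaving (4,2) = 1.
Cage j needs two cells with sum 5, which forces (4,3) = 2.
Column 2 already has 1; hence (1,2) = 4.
Column 3 now contains 4, leaving (1,3) = 1.
Completed grid: 2 4 1 3 5 / 5 3 4 1 2 / 3 2 5 4 1 / 4 1 2 5 3 / 1 5 3 2 4.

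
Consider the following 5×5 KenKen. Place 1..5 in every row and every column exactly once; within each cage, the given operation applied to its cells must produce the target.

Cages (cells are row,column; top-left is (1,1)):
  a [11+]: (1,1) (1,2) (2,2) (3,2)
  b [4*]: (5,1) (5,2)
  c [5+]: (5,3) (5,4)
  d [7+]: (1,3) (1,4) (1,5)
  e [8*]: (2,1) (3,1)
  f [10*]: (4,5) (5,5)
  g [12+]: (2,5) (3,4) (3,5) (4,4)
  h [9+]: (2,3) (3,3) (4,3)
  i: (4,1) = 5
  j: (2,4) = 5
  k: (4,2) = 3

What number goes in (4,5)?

Cage j is given; hence (2,4) = 5.
I is a freebie, so (4,1) = 5.
K is a freebie; hence (4,2) = 3.
Row 4 now contains 5; hence (4,5) = 2.
Column 5 now contains 2, which forces (5,5) = 5.
Row 1 needs a 3, and only (1,1) is open for it.
Row 1 needs a 5, and only (1,2) is open for it.
In row 3, 5 can only go at (3,3), so (3,3) = 5.
Cage h needs sum 9; hence (2,3) = 3.
Cage h needs sum 9; hence (4,3) = 1.
Row 4 already has 1; hence (4,4) = 4.
Row 5 needs a 2, and only (5,3) is open for it.
Column 3 now contains 2, leaving (1,3) = 4.
Cage d has sum 7, so (1,4) = 2.
Cage d has sum 7, leaving (1,5) = 1.
Column 5 already has 1, so (2,5) = 4.
Column 5 already has 4, leaving (3,5) = 3.
Cage c needs two cells with sum 5, so (5,4) = 3.
Row 2 already has 4, leaving (2,1) = 2.
2 is placed in row 2; hence (2,2) = 1.
Cage e's pair has product 8, so (3,1) = 4.
1 is placed in column 2, so (3,2) = 2.
3 is placed in row 3, leaving (3,4) = 1.
4 is placed in column 1; hence (5,1) = 1.
1 is placed in column 2; hence (5,2) = 4.
The full grid is 3 5 4 2 1 / 2 1 3 5 4 / 4 2 5 1 3 / 5 3 1 4 2 / 1 4 2 3 5.

2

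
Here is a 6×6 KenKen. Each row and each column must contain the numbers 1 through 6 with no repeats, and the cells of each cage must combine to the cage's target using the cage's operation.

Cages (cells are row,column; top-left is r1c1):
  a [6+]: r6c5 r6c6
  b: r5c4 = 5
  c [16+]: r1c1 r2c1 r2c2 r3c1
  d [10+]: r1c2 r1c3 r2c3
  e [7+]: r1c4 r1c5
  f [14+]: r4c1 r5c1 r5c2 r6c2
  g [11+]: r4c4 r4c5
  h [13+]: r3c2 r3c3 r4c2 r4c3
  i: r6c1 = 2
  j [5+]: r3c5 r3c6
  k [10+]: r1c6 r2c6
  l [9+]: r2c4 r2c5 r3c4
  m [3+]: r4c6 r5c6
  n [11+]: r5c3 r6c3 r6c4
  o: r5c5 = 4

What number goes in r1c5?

6

Cage b is a single given cell, leaving r5c4 = 5.
Cage o is given; hence r5c5 = 4.
Cage i is a single given cell; hence r6c1 = 2.
Column 4 already has 5, which forces r4c4 = 6.
Cage g needs two cells with sum 11, so r4c5 = 5.
5 is placed in column 5, leaving r6c5 = 1.
Row 6 already has 1, so r6c6 = 5.
The 3 cells of cage n must have sum 11; hence r6c3 = 6.
The only place for 3 in column 6 is r3c6.
3 is placed in row 3; hence r3c5 = 2.
The 3 cells of cage l must have sum 9, so r2c4 = 2.
The only place for 3 in column 4 is r6c4.
Cage n has sum 11, leaving r5c3 = 2.
Row 5 already has 2, so r5c6 = 1.
Row 6 now contains 3, which forces r6c2 = 4.
Cage f has sum 14, leaving r4c1 = 1.
1 is placed in column 6; hence r4c6 = 2.
Row 4 now contains 2, leaving r4c2 = 3.
Cage h needs sum 13; hence r4c3 = 4.
Column 2 already has 3, which forces r5c2 = 6.
The 3 cells of cage d must have sum 10, which forces r1c2 = 2.
Column 2 already has 3, leaving r2c2 = 1.
1 is placed in column 2, which forces r3c2 = 5.
Row 3 already has 5, so r3c3 = 1.
Row 3 already has 1, so r3c4 = 4.
6 is placed in row 5, so r5c1 = 3.
4 is placed in column 4; hence r1c4 = 1.
Cage e's pair has sum 7, leaving r1c5 = 6.
Row 1 already has 6, which forces r1c6 = 4.
Cage l needs sum 9, leaving r2c5 = 3.
4 is placed in column 6, leaving r2c6 = 6.
Row 3 already has 4, which forces r3c1 = 6.
Row 1 already has 4, which forces r1c1 = 5.
Cage d needs sum 10; hence r1c3 = 3.
Cage c has sum 16, so r2c1 = 4.
Row 2 now contains 3; hence r2c3 = 5.
The full grid is 5 2 3 1 6 4 / 4 1 5 2 3 6 / 6 5 1 4 2 3 / 1 3 4 6 5 2 / 3 6 2 5 4 1 / 2 4 6 3 1 5.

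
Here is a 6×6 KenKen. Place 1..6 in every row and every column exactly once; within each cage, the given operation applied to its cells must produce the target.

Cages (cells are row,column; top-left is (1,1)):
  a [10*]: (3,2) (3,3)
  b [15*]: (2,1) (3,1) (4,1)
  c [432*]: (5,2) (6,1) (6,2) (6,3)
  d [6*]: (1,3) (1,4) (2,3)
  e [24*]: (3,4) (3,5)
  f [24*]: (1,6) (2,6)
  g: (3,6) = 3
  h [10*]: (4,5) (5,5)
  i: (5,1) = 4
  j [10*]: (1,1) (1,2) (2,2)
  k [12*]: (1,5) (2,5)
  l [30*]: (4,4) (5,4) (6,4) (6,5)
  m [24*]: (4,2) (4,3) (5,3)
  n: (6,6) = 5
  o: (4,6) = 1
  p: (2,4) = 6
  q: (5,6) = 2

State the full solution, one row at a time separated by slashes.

2 5 3 1 4 6 / 5 1 2 6 3 4 / 1 2 5 4 6 3 / 3 4 6 5 2 1 / 4 6 1 3 5 2 / 6 3 4 2 1 5

Cage p is a single given cell, leaving (2,4) = 6.
Row 2 now contains 6, so (2,6) = 4.
6 is placed in column 4, so (3,4) = 4.
Row 3 already has 4; hence (3,5) = 6.
Cage g is given; hence (3,6) = 3.
Cage o is a single given cell; hence (4,6) = 1.
I is a freebie, which forces (5,1) = 4.
Cage c needs product 432, so (5,2) = 6.
Q is a freebie, so (5,6) = 2.
Cage n is a single given cell, leaving (6,6) = 5.
Cage k's pair has product 12, which forces (1,5) = 4.
Column 6 already has 4, so (1,6) = 6.
Cage k's pair has product 12, which forces (2,5) = 3.
Cage h's pair has product 10, leaving (4,5) = 2.
2 is placed in row 5, which forces (5,5) = 5.
Column 5 now contains 2, which forces (6,5) = 1.
Cage b needs product 15, leaving (4,1) = 3.
Row 4 now contains 2, leaving (4,2) = 4.
The 3 cells of cage m must have product 24, so (4,3) = 6.
Cage l has product 30, which forces (4,4) = 5.
Cage m has product 24, which forces (5,3) = 1.
The 4 cells of cage l must have product 30; hence (5,4) = 3.
Column 1 already has 3, which forces (6,1) = 6.
Column 2 now contains 4; hence (6,2) = 3.
3 is placed in row 6; hence (6,3) = 4.
Cage l needs product 30, so (6,4) = 2.
Cage d needs product 6, leaving (1,3) = 3.
Column 4 now contains 2; hence (1,4) = 1.
Column 3 now contains 1, so (2,3) = 2.
Column 3 now contains 2, so (3,3) = 5.
The 3 cells of cage b must have product 15, leaving (2,1) = 5.
Cage j needs product 10, leaving (2,2) = 1.
Row 3 now contains 5, leaving (3,1) = 1.
Row 3 now contains 5, which forces (3,2) = 2.
Column 1 already has 5, so (1,1) = 2.
2 is placed in column 2, leaving (1,2) = 5.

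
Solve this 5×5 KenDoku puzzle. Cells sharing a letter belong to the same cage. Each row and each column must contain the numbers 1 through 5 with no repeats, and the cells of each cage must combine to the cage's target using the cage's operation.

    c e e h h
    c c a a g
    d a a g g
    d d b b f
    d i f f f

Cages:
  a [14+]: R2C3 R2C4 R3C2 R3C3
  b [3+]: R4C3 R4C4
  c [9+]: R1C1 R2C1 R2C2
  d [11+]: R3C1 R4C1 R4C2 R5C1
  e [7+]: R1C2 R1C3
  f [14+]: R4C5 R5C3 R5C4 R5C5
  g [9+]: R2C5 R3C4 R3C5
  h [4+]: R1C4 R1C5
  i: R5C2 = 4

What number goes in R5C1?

I is a freebie, which forces R5C2 = 4.
Row 1 needs a 4, and only R1C1 is open for it.
The only place for 4 in row 4 is R4C5.
In row 5, 1 can only go at R5C1, so R5C1 = 1.
1 is placed in column 1, so R3C1 = 2.
Column 1 already has 2; hence R2C1 = 3.
Cage c needs sum 9, so R2C2 = 2.
Column 1 already has 3, which forces R4C1 = 5.
Row 4 now contains 5; hence R4C2 = 3.
Column 2 now contains 2; hence R1C2 = 5.
The two cells of cage e must have sum 7, leaving R1C3 = 2.
5 is placed in column 2, which forces R3C2 = 1.
Column 3 already has 2; hence R4C3 = 1.
1 is placed in row 4, which forces R4C4 = 2.
1 is placed in column 3, so R2C3 = 5.
Cage a needs sum 14, which forces R2C4 = 4.
Cage g needs sum 9, so R2C5 = 1.
The 4 cells of cage a must have sum 14, so R3C3 = 4.
Column 3 now contains 5; hence R5C3 = 3.
Row 5 already has 3, which forces R5C4 = 5.
Cage f has sum 14, so R5C5 = 2.
Cage h's pair has sum 4, so R1C4 = 1.
1 is placed in column 5; hence R1C5 = 3.
5 is placed in column 4, leaving R3C4 = 3.
Cage g has sum 9, so R3C5 = 5.
The full grid is 4 5 2 1 3 / 3 2 5 4 1 / 2 1 4 3 5 / 5 3 1 2 4 / 1 4 3 5 2.

1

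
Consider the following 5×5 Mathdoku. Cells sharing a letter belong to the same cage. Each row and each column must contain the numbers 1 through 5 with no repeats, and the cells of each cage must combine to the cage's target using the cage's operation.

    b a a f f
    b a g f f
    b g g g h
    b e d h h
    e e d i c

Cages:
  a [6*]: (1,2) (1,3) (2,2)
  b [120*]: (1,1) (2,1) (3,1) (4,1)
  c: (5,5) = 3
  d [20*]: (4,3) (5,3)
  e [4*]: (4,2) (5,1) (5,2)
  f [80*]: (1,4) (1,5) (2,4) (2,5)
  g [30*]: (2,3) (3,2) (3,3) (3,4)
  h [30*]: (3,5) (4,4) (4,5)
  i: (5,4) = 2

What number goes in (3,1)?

Cage i is given, which forces (5,4) = 2.
Cage c is a single given cell; hence (5,5) = 3.
The 3 cells of cage e must have product 4, which forces (4,2) = 1.
The 3 cells of cage h must have product 30, leaving (4,4) = 3.
Row 5 already has 2, leaving (5,1) = 1.
Cage e needs product 4, so (5,2) = 4.
Row 5 already has 4, which forces (5,3) = 5.
Cage a has product 6, which forces (1,3) = 1.
Column 3 now contains 5, leaving (4,3) = 4.
Cage g needs product 30, so (3,2) = 5.
The 4 cells of cage g must have product 30, so (3,4) = 1.
Row 3 now contains 5, so (3,5) = 2.
Column 5 already has 2, which forces (4,5) = 5.
Cage f has product 80, leaving (1,4) = 5.
Column 5 already has 5, which forces (1,5) = 4.
Cage g has product 30, leaving (2,3) = 2.
Column 4 now contains 1, leaving (2,4) = 4.
Cage f needs product 80, so (2,5) = 1.
2 is placed in row 3; hence (3,3) = 3.
Row 4 already has 5, so (4,1) = 2.
Row 1 now contains 4, leaving (1,1) = 3.
Cage a has product 6, so (1,2) = 2.
The 4 cells of cage b must have product 120, leaving (2,1) = 5.
Row 2 now contains 2, which forces (2,2) = 3.
3 is placed in row 3, so (3,1) = 4.
Completed grid: 3 2 1 5 4 / 5 3 2 4 1 / 4 5 3 1 2 / 2 1 4 3 5 / 1 4 5 2 3.

4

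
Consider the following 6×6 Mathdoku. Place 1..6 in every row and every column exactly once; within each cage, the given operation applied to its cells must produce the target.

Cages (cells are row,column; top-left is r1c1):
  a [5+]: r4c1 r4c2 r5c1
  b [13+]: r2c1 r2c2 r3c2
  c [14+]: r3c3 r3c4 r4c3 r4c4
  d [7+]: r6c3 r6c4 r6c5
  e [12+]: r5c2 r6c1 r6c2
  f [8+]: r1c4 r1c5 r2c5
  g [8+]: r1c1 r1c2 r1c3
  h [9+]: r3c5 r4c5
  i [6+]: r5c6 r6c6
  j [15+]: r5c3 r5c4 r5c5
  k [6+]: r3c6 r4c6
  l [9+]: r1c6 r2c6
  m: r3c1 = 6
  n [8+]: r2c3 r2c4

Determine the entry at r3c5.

M is a freebie, so r3c1 = 6.
Row 2 needs a 1, and only r2c5 is open for it.
Row 5 needs a 3, and only r5c2 is open for it.
Row 6 needs a 3, and only r6c1 is open for it.
Column 1 now contains 3, which forces r4c1 = 1.
Cage a has sum 5, so r4c2 = 2.
Cage a has sum 5, so r5c1 = 2.
Cage e has sum 12, which forces r6c2 = 6.
The 3 cells of cage g must have sum 8, which forces r1c2 = 1.
The 3 cells of cage b must have sum 13, which forces r2c1 = 4.
Column 2 already has 6; hence r2c2 = 5.
Cage b has sum 13, leaving r3c2 = 4.
Column 1 already has 4; hence r1c1 = 5.
Cage g needs sum 8; hence r1c3 = 2.
Column 3 already has 2, which forces r2c3 = 6.
Row 2 now contains 6, so r2c4 = 2.
Row 2 now contains 6, so r2c6 = 3.
3 is placed in column 6, leaving r1c6 = 6.
Cage d needs sum 7, which forces r6c5 = 2.
The only place for 2 in row 3 is r3c6.
Cage k's pair has sum 6; hence r4c6 = 4.
The two cells of cage h must have sum 9, which forces r3c5 = 3.
Row 4 already has 4; hence r4c5 = 6.
Cage f has sum 8, leaving r1c4 = 3.
Column 5 now contains 3, leaving r1c5 = 4.
Column 4 already has 3, which forces r4c4 = 5.
The 3 cells of cage j must have sum 15, leaving r5c4 = 6.
4 is placed in column 5, which forces r5c5 = 5.
Row 5 now contains 5, so r5c6 = 1.
Column 6 already has 1, which forces r6c6 = 5.
Cage c has sum 14, leaving r3c3 = 5.
5 is placed in column 4, so r3c4 = 1.
Row 4 now contains 5; hence r4c3 = 3.
Row 5 now contains 5, so r5c3 = 4.
Column 3 now contains 4, leaving r6c3 = 1.
Column 4 already has 1, which forces r6c4 = 4.
Filled in: 5 1 2 3 4 6 / 4 5 6 2 1 3 / 6 4 5 1 3 2 / 1 2 3 5 6 4 / 2 3 4 6 5 1 / 3 6 1 4 2 5.

3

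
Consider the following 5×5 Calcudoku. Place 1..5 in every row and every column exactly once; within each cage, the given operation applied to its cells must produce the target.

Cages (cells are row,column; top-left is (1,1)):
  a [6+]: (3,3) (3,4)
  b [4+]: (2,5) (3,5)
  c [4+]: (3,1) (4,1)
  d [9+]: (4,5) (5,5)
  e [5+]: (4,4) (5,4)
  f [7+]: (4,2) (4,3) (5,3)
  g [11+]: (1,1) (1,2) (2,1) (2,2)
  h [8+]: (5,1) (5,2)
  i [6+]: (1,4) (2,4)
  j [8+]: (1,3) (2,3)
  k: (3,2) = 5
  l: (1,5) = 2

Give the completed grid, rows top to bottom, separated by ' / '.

L is a freebie, so (1,5) = 2.
Cage k is given, which forces (3,2) = 5.
Column 2 already has 5, which forces (5,2) = 3.
3 is placed in row 5, so (5,1) = 5.
Row 5 already has 5, which forces (5,5) = 4.
Column 5 already has 4, so (4,5) = 5.
The only place for 3 in row 1 is (1,3).
Column 3 already has 3, leaving (2,3) = 5.
Row 1 needs a 5, and only (1,4) is open for it.
Cage i's pair has sum 6; hence (2,4) = 1.
1 is placed in row 2, which forces (2,5) = 3.
Column 5 already has 3, so (3,5) = 1.
Column 4 now contains 1, which forces (5,4) = 2.
1 is placed in row 3, leaving (3,1) = 3.
Cage a's pair has sum 6, which forces (3,3) = 2.
Column 4 already has 2, so (3,4) = 4.
Cage c needs two cells with sum 4, leaving (4,1) = 1.
2 is placed in column 3, which forces (4,3) = 4.
The two cells of cage e must have sum 5, which forces (4,4) = 3.
Row 5 already has 2, leaving (5,3) = 1.
Column 1 already has 1; hence (1,1) = 4.
Cage g needs sum 11, so (1,2) = 1.
Cage g needs sum 11, which forces (2,1) = 2.
The 4 cells of cage g must have sum 11, leaving (2,2) = 4.
Row 4 already has 4; hence (4,2) = 2.

4 1 3 5 2 / 2 4 5 1 3 / 3 5 2 4 1 / 1 2 4 3 5 / 5 3 1 2 4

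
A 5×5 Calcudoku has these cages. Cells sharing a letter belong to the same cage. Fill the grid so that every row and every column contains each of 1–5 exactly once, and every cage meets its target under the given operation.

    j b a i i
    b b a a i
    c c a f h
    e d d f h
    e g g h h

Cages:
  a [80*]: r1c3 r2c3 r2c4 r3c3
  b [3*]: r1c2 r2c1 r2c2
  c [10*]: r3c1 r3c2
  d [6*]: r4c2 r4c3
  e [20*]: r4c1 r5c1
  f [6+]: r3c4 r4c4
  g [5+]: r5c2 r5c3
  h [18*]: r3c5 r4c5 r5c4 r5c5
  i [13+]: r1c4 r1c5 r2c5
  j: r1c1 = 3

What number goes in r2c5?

Cage j is given, leaving r1c1 = 3.
The 3 cells of cage b must have product 3, so r1c2 = 1.
3 is placed in row 1, which forces r1c5 = 5.
Cage b needs product 3; hence r2c1 = 1.
Cage b needs product 3, which forces r2c2 = 3.
Column 5 now contains 5; hence r2c5 = 4.
3 is placed in column 2, leaving r4c2 = 2.
2 is placed in row 4, so r4c3 = 3.
Row 4 already has 3; hence r4c5 = 1.
Column 2 now contains 2, leaving r5c2 = 4.
The 4 cells of cage h must have product 18, so r5c4 = 3.
Column 5 already has 1; hence r5c5 = 2.
5 is placed in row 1, which forces r1c4 = 4.
Row 2 now contains 4, leaving r2c3 = 5.
Row 2 now contains 4, so r2c4 = 2.
Cage c's pair has product 10, leaving r3c1 = 2.
Column 2 now contains 2, so r3c2 = 5.
Row 3 already has 2, leaving r3c3 = 4.
2 is placed in column 4; hence r3c4 = 1.
Column 5 now contains 2, leaving r3c5 = 3.
Cage e needs two cells with product 20, leaving r4c1 = 4.
4 is placed in column 4, leaving r4c4 = 5.
Row 5 already has 4, which forces r5c1 = 5.
Row 5 already has 2, which forces r5c3 = 1.
Row 1 now contains 4, which forces r1c3 = 2.
Completed grid: 3 1 2 4 5 / 1 3 5 2 4 / 2 5 4 1 3 / 4 2 3 5 1 / 5 4 1 3 2.

4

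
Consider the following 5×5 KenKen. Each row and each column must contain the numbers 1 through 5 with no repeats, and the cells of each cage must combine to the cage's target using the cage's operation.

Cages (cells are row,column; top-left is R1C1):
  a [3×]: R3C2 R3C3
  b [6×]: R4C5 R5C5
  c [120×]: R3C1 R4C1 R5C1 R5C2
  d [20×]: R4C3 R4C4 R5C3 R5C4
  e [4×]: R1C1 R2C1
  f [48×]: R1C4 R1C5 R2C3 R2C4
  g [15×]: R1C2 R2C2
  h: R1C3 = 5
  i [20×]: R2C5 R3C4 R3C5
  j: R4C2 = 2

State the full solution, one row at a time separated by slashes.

Cage h is a single given cell; hence R1C3 = 5.
J is a freebie; hence R4C2 = 2.
2 is placed in row 4, so R4C5 = 3.
3 is placed in column 5; hence R5C5 = 2.
Row 1 already has 5; hence R1C2 = 3.
The two cells of cage g must have product 15, leaving R2C2 = 5.
Cage c needs product 120, which forces R3C1 = 2.
3 is placed in column 2; hence R3C2 = 1.
Row 3 now contains 1, which forces R3C3 = 3.
Column 2 already has 5, which forces R5C2 = 4.
Row 5 now contains 4, which forces R5C3 = 1.
1 is placed in row 5, leaving R5C4 = 5.
Cage f has product 48, which forces R2C4 = 3.
Cage i has product 20, which forces R2C5 = 1.
Column 4 now contains 5, which forces R3C4 = 4.
Cage i has product 20, so R3C5 = 5.
The 4 cells of cage c must have product 120, which forces R4C1 = 5.
1 is placed in column 3; hence R4C3 = 4.
Column 4 now contains 5; hence R4C4 = 1.
Row 5 now contains 5, which forces R5C1 = 3.
The two cells of cage e must have product 4, leaving R1C1 = 1.
Column 4 now contains 1, so R1C4 = 2.
Column 5 already has 1, leaving R1C5 = 4.
Row 2 already has 1, leaving R2C1 = 4.
Column 3 already has 4, which forces R2C3 = 2.

1 3 5 2 4 / 4 5 2 3 1 / 2 1 3 4 5 / 5 2 4 1 3 / 3 4 1 5 2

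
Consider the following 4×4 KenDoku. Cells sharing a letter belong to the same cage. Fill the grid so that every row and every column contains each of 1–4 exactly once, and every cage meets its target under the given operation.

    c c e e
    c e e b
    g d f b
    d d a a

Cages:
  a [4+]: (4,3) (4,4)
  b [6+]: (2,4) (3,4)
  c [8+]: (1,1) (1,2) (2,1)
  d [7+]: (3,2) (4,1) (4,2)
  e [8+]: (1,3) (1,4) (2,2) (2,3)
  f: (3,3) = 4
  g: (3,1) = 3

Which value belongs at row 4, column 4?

G is a freebie; hence (3,1) = 3.
F is a freebie, leaving (3,3) = 4.
4 is placed in row 3; hence (3,4) = 2.
Column 4 now contains 2, leaving (2,4) = 4.
2 is placed in row 3; hence (3,2) = 1.
The 3 cells of cage c must have sum 8, which forces (1,1) = 4.
Column 1 now contains 4, which forces (4,1) = 2.
Row 4 already has 2, leaving (4,2) = 4.
Cage c has sum 8; hence (1,2) = 3.
3 is placed in row 1; hence (1,3) = 2.
3 is placed in row 1, so (1,4) = 1.
Column 1 now contains 2, leaving (2,1) = 1.
Column 2 already has 3, which forces (2,2) = 2.
1 is placed in row 2, so (2,3) = 3.
Column 3 already has 3, so (4,3) = 1.
1 is placed in column 4, so (4,4) = 3.
Completed grid: 4 3 2 1 / 1 2 3 4 / 3 1 4 2 / 2 4 1 3.

3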